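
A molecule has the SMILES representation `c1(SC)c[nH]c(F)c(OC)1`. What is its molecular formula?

Atom tally by fragment:
  pyrrole ring core → C:4 H:5 N:1
  (− 3 ring H displaced by substituents)
  + SCH3 → C:1 H:3 S:1
  + F → F:1
  + OCH3 → C:1 H:3 O:1
Element totals:
  C: 6
  H: 8
  F: 1
  N: 1
  O: 1
  S: 1

C6H8FNOS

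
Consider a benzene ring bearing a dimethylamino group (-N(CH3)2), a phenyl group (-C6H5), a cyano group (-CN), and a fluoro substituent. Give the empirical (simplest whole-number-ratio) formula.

Atom tally by fragment:
  benzene ring core → C:6 H:6
  (− 4 ring H displaced by substituents)
  + N(CH3)2 → N:1 C:2 H:6
  + C6H5 → C:6 H:5
  + CN → C:1 N:1
  + F → F:1
Element totals:
  C: 15
  H: 13
  F: 1
  N: 2
Molecular formula: C15H13FN2.
gcd of subscripts (15, 1, 13, 2) = 1, so the empirical formula equals the molecular formula.

C15H13FN2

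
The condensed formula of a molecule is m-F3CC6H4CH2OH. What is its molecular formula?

C8H7F3O

Atom tally by fragment:
  benzene ring core → C:6 H:6
  (− 2 ring H displaced by substituents)
  + CF3 → C:1 F:3
  + CH2OH → C:1 H:3 O:1
Element totals:
  C: 8
  H: 7
  F: 3
  O: 1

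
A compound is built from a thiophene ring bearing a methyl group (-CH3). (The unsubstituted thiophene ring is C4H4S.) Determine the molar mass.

Atom tally by fragment:
  thiophene ring core → C:4 H:4 S:1
  (− 1 ring H displaced by substituents)
  + CH3 → C:1 H:3
Element totals:
  C: 5
  H: 6
  S: 1
Molecular formula: C5H6S.
  M = 5(12.011) + 6(1.008) + 32.06
    = 60.055 + 6.048 + 32.060 = 98.163

98.16 g/mol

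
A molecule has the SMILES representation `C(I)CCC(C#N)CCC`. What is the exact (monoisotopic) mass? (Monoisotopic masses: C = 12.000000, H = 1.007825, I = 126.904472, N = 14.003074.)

251.0171

Atom tally by fragment:
  ICH2 → C:1 H:2 I:1
  CH2 → C:1 H:2
  CH2 → C:1 H:2
  CH(CN) → C:2 H:1 N:1
  CH2 → C:1 H:2
  CH2 → C:1 H:2
  CH3 → C:1 H:3
Element totals:
  C: 8
  H: 14
  I: 1
  N: 1
Molecular formula: C8H14IN.
  M = 8(12.0) + 14(1.007825) + 126.904472 + 14.003074
    = 96.000000 + 14.109550 + 126.904472 + 14.003074 = 251.017096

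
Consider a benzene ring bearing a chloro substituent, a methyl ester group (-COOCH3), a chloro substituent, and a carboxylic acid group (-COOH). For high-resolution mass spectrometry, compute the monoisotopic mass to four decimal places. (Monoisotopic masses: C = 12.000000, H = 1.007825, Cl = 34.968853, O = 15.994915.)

247.9643

Atom tally by fragment:
  benzene ring core → C:6 H:6
  (− 4 ring H displaced by substituents)
  + Cl → Cl:1
  + COOCH3 → C:2 H:3 O:2
  + Cl → Cl:1
  + COOH → C:1 H:1 O:2
Element totals:
  C: 9
  H: 6
  Cl: 2
  O: 4
Molecular formula: C9H6Cl2O4.
  M = 9(12.0) + 6(1.007825) + 2(34.968853) + 4(15.994915)
    = 108.000000 + 6.046950 + 69.937706 + 63.979660 = 247.964316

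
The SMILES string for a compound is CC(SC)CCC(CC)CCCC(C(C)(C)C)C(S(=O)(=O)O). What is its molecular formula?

C17H36O3S2

Atom tally by fragment:
  CH3 → C:1 H:3
  CH(SCH3) → C:2 H:4 S:1
  CH2 → C:1 H:2
  CH2 → C:1 H:2
  CH(C2H5) → C:3 H:6
  CH2 → C:1 H:2
  CH2 → C:1 H:2
  CH2 → C:1 H:2
  CH(C(CH3)3) → C:5 H:10
  CH2SO3H → C:1 H:3 S:1 O:3
Element totals:
  C: 17
  H: 36
  O: 3
  S: 2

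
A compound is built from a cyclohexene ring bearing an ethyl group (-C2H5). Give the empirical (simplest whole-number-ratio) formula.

Atom tally by fragment:
  cyclohexene ring core → C:6 H:10
  (− 1 ring H displaced by substituents)
  + C2H5 → C:2 H:5
Element totals:
  C: 8
  H: 14
Molecular formula: C8H14.
gcd of subscripts = 2; dividing each by 2:
  C: 8/2 = 4
  H: 14/2 = 7

C4H7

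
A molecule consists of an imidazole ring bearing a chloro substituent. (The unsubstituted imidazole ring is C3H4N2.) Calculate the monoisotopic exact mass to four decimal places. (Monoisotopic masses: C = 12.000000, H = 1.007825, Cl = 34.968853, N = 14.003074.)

Atom tally by fragment:
  imidazole ring core → C:3 H:4 N:2
  (− 1 ring H displaced by substituents)
  + Cl → Cl:1
Element totals:
  C: 3
  H: 3
  Cl: 1
  N: 2
Molecular formula: C3H3ClN2.
  M = 3(12.0) + 3(1.007825) + 34.968853 + 2(14.003074)
    = 36.000000 + 3.023475 + 34.968853 + 28.006148 = 101.998476

101.9985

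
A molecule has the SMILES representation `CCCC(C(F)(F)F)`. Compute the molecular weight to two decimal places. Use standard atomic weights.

Atom tally by fragment:
  CH3 → C:1 H:3
  CH2 → C:1 H:2
  CH2 → C:1 H:2
  CH2CF3 → C:2 H:2 F:3
Element totals:
  C: 5
  H: 9
  F: 3
Molecular formula: C5H9F3.
  M = 5(12.011) + 9(1.008) + 3(18.998)
    = 60.055 + 9.072 + 56.994 = 126.121

126.12 g/mol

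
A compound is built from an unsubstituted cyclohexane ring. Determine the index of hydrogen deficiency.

Atom tally by fragment:
  cyclohexane ring core → C:6 H:12
Element totals:
  C: 6
  H: 12
Molecular formula: C6H12.
DoU = (2C + 2 + N − H − X) / 2 = (2·6 + 2 + 0 − 12 − 0) / 2 = 1.

1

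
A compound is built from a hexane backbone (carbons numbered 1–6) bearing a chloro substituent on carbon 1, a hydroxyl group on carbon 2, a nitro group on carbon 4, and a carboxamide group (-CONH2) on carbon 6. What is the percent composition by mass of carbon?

Atom tally by fragment:
  ClCH2 → C:1 H:2 Cl:1
  CH(OH) → C:1 H:2 O:1
  CH2 → C:1 H:2
  CH(NO2) → C:1 H:1 N:1 O:2
  CH2 → C:1 H:2
  CH2CONH2 → C:2 H:4 O:1 N:1
Element totals:
  C: 7
  H: 13
  Cl: 1
  N: 2
  O: 4
Molecular formula: C7H13ClN2O4.
Molar mass = 224.641 g/mol.
Mass from C: 7 × 12.011 = 84.077 g/mol.
%C = 84.077 / 224.641 × 100 = 37.43%.

37.43%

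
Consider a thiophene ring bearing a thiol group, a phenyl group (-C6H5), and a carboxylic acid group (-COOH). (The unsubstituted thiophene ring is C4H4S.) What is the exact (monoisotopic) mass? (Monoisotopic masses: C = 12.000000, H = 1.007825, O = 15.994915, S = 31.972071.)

Atom tally by fragment:
  thiophene ring core → C:4 H:4 S:1
  (− 3 ring H displaced by substituents)
  + SH → S:1 H:1
  + C6H5 → C:6 H:5
  + COOH → C:1 H:1 O:2
Element totals:
  C: 11
  H: 8
  O: 2
  S: 2
Molecular formula: C11H8O2S2.
  M = 11(12.0) + 8(1.007825) + 2(15.994915) + 2(31.972071)
    = 132.000000 + 8.062600 + 31.989830 + 63.944142 = 235.996572

235.9966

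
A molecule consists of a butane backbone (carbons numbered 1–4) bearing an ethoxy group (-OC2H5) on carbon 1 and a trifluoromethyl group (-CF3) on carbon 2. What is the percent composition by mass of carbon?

49.41%

Atom tally by fragment:
  C2H5OCH2 → C:3 H:7 O:1
  CH(CF3) → C:2 H:1 F:3
  CH2 → C:1 H:2
  CH3 → C:1 H:3
Element totals:
  C: 7
  H: 13
  F: 3
  O: 1
Molecular formula: C7H13F3O.
Molar mass = 170.174 g/mol.
Mass from C: 7 × 12.011 = 84.077 g/mol.
%C = 84.077 / 170.174 × 100 = 49.41%.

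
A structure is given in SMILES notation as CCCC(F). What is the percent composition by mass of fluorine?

Atom tally by fragment:
  CH3 → C:1 H:3
  CH2 → C:1 H:2
  CH2 → C:1 H:2
  CH2F → C:1 H:2 F:1
Element totals:
  C: 4
  H: 9
  F: 1
Molecular formula: C4H9F.
Molar mass = 76.114 g/mol.
Mass from F: 1 × 18.998 = 18.998 g/mol.
%F = 18.998 / 76.114 × 100 = 24.96%.

24.96%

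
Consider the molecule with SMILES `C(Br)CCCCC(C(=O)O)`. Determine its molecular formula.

C7H13BrO2

Atom tally by fragment:
  BrCH2 → C:1 H:2 Br:1
  CH2 → C:1 H:2
  CH2 → C:1 H:2
  CH2 → C:1 H:2
  CH2 → C:1 H:2
  CH2COOH → C:2 H:3 O:2
Element totals:
  C: 7
  H: 13
  Br: 1
  O: 2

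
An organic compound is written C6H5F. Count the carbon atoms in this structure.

Element totals:
  C: 6
  H: 5
  F: 1

6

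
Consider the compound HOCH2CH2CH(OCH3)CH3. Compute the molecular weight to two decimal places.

Element totals:
  C: 5
  H: 12
  O: 2
Molecular formula: C5H12O2.
  M = 5(12.011) + 12(1.008) + 2(15.999)
    = 60.055 + 12.096 + 31.998 = 104.149

104.15 g/mol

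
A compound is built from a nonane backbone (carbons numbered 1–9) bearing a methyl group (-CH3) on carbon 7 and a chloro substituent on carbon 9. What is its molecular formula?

C10H21Cl

Atom tally by fragment:
  CH3 → C:1 H:3
  CH2 → C:1 H:2
  CH2 → C:1 H:2
  CH2 → C:1 H:2
  CH2 → C:1 H:2
  CH2 → C:1 H:2
  CH(CH3) → C:2 H:4
  CH2 → C:1 H:2
  CH2Cl → C:1 H:2 Cl:1
Element totals:
  C: 10
  H: 21
  Cl: 1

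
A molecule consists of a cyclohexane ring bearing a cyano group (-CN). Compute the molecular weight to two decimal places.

109.17 g/mol

Atom tally by fragment:
  cyclohexane ring core → C:6 H:12
  (− 1 ring H displaced by substituents)
  + CN → C:1 N:1
Element totals:
  C: 7
  H: 11
  N: 1
Molecular formula: C7H11N.
  M = 7(12.011) + 11(1.008) + 14.007
    = 84.077 + 11.088 + 14.007 = 109.172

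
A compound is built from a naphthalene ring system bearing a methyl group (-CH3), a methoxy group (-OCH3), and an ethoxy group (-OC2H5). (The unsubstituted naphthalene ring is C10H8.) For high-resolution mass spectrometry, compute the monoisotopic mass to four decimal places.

216.1150

Atom tally by fragment:
  naphthalene ring system core → C:10 H:8
  (− 3 ring H displaced by substituents)
  + CH3 → C:1 H:3
  + OCH3 → C:1 H:3 O:1
  + OC2H5 → C:2 H:5 O:1
Element totals:
  C: 14
  H: 16
  O: 2
Molecular formula: C14H16O2.
  M = 14(12.0) + 16(1.007825) + 2(15.994915)
    = 168.000000 + 16.125200 + 31.989830 = 216.115030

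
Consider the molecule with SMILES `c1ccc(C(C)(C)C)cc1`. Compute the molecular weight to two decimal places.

134.22 g/mol

Atom tally by fragment:
  benzene ring core → C:6 H:6
  (− 1 ring H displaced by substituents)
  + C(CH3)3 → C:4 H:9
Element totals:
  C: 10
  H: 14
Molecular formula: C10H14.
  M = 10(12.011) + 14(1.008)
    = 120.110 + 14.112 = 134.222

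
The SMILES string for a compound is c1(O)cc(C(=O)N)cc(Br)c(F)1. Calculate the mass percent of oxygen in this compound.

Atom tally by fragment:
  benzene ring core → C:6 H:6
  (− 4 ring H displaced by substituents)
  + OH → O:1 H:1
  + CONH2 → C:1 H:2 O:1 N:1
  + Br → Br:1
  + F → F:1
Element totals:
  C: 7
  H: 5
  Br: 1
  F: 1
  N: 1
  O: 2
Molecular formula: C7H5BrFNO2.
Molar mass = 234.024 g/mol.
Mass from O: 2 × 15.999 = 31.998 g/mol.
%O = 31.998 / 234.024 × 100 = 13.67%.

13.67%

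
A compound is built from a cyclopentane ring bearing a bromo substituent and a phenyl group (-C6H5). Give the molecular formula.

Atom tally by fragment:
  cyclopentane ring core → C:5 H:10
  (− 2 ring H displaced by substituents)
  + Br → Br:1
  + C6H5 → C:6 H:5
Element totals:
  C: 11
  H: 13
  Br: 1

C11H13Br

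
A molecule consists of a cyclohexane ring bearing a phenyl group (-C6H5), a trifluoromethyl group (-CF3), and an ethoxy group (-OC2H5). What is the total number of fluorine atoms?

Atom tally by fragment:
  cyclohexane ring core → C:6 H:12
  (− 3 ring H displaced by substituents)
  + C6H5 → C:6 H:5
  + CF3 → C:1 F:3
  + OC2H5 → C:2 H:5 O:1
Element totals:
  C: 15
  H: 19
  F: 3
  O: 1

3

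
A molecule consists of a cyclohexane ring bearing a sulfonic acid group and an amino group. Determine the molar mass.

179.23 g/mol

Atom tally by fragment:
  cyclohexane ring core → C:6 H:12
  (− 2 ring H displaced by substituents)
  + SO3H → S:1 O:3 H:1
  + NH2 → N:1 H:2
Element totals:
  C: 6
  H: 13
  N: 1
  O: 3
  S: 1
Molecular formula: C6H13NO3S.
  M = 6(12.011) + 13(1.008) + 14.007 + 3(15.999) + 32.06
    = 72.066 + 13.104 + 14.007 + 47.997 + 32.060 = 179.234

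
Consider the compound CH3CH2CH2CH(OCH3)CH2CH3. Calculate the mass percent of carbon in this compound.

72.35%

Element totals:
  C: 7
  H: 16
  O: 1
Molecular formula: C7H16O.
Molar mass = 116.204 g/mol.
Mass from C: 7 × 12.011 = 84.077 g/mol.
%C = 84.077 / 116.204 × 100 = 72.35%.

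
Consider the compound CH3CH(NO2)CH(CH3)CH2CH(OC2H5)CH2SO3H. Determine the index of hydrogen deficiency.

1

Element totals:
  C: 9
  H: 19
  N: 1
  O: 6
  S: 1
Molecular formula: C9H19NO6S.
DoU = (2C + 2 + N − H − X) / 2 = (2·9 + 2 + 1 − 19 − 0) / 2 = 1.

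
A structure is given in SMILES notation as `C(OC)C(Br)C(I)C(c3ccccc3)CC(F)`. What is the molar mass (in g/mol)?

415.08 g/mol

Atom tally by fragment:
  CH3OCH2 → C:2 H:5 O:1
  CH(Br) → C:1 H:1 Br:1
  CH(I) → C:1 H:1 I:1
  CH(C6H5) → C:7 H:6
  CH2 → C:1 H:2
  CH2F → C:1 H:2 F:1
Element totals:
  C: 13
  H: 17
  Br: 1
  F: 1
  I: 1
  O: 1
Molecular formula: C13H17BrFIO.
  M = 13(12.011) + 17(1.008) + 79.904 + 18.998 + 126.904 + 15.999
    = 156.143 + 17.136 + 79.904 + 18.998 + 126.904 + 15.999 = 415.084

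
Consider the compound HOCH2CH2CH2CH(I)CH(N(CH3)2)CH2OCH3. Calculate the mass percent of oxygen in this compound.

10.62%

Atom tally by fragment:
  HOCH2CH2 → C:2 H:5 O:1
  CH2 → C:1 H:2
  CH(I) → C:1 H:1 I:1
  CH(N(CH3)2) → C:3 H:7 N:1
  CH2OCH3 → C:2 H:5 O:1
Element totals:
  C: 9
  H: 20
  I: 1
  N: 1
  O: 2
Molecular formula: C9H20INO2.
Molar mass = 301.168 g/mol.
Mass from O: 2 × 15.999 = 31.998 g/mol.
%O = 31.998 / 301.168 × 100 = 10.62%.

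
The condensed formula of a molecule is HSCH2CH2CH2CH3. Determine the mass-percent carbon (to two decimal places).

53.27%

Atom tally by fragment:
  HSCH2 → C:1 H:3 S:1
  CH2 → C:1 H:2
  CH2 → C:1 H:2
  CH3 → C:1 H:3
Element totals:
  C: 4
  H: 10
  S: 1
Molecular formula: C4H10S.
Molar mass = 90.184 g/mol.
Mass from C: 4 × 12.011 = 48.044 g/mol.
%C = 48.044 / 90.184 × 100 = 53.27%.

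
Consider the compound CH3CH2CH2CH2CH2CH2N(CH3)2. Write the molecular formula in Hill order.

Atom tally by fragment:
  CH3 → C:1 H:3
  CH2 → C:1 H:2
  CH2 → C:1 H:2
  CH2 → C:1 H:2
  CH2 → C:1 H:2
  CH2N(CH3)2 → C:3 H:8 N:1
Element totals:
  C: 8
  H: 19
  N: 1

C8H19N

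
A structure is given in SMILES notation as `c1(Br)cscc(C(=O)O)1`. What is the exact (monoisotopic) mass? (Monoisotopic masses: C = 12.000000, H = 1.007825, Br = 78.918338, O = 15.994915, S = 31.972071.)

205.9037

Atom tally by fragment:
  thiophene ring core → C:4 H:4 S:1
  (− 2 ring H displaced by substituents)
  + Br → Br:1
  + COOH → C:1 H:1 O:2
Element totals:
  C: 5
  H: 3
  Br: 1
  O: 2
  S: 1
Molecular formula: C5H3BrO2S.
  M = 5(12.0) + 3(1.007825) + 78.918338 + 2(15.994915) + 31.972071
    = 60.000000 + 3.023475 + 78.918338 + 31.989830 + 31.972071 = 205.903714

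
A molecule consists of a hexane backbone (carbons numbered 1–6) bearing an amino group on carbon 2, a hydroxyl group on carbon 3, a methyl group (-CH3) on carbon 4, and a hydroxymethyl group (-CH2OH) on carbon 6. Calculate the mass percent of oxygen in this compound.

Atom tally by fragment:
  CH3 → C:1 H:3
  CH(NH2) → C:1 H:3 N:1
  CH(OH) → C:1 H:2 O:1
  CH(CH3) → C:2 H:4
  CH2 → C:1 H:2
  CH2CH2OH → C:2 H:5 O:1
Element totals:
  C: 8
  H: 19
  N: 1
  O: 2
Molecular formula: C8H19NO2.
Molar mass = 161.245 g/mol.
Mass from O: 2 × 15.999 = 31.998 g/mol.
%O = 31.998 / 161.245 × 100 = 19.84%.

19.84%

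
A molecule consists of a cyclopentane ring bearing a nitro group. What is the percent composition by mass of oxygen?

Atom tally by fragment:
  cyclopentane ring core → C:5 H:10
  (− 1 ring H displaced by substituents)
  + NO2 → N:1 O:2
Element totals:
  C: 5
  H: 9
  N: 1
  O: 2
Molecular formula: C5H9NO2.
Molar mass = 115.132 g/mol.
Mass from O: 2 × 15.999 = 31.998 g/mol.
%O = 31.998 / 115.132 × 100 = 27.79%.

27.79%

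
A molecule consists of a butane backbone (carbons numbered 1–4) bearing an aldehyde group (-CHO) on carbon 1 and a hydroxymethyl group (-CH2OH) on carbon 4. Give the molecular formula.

C6H12O2

Atom tally by fragment:
  OHCCH2 → C:2 H:3 O:1
  CH2 → C:1 H:2
  CH2 → C:1 H:2
  CH2CH2OH → C:2 H:5 O:1
Element totals:
  C: 6
  H: 12
  O: 2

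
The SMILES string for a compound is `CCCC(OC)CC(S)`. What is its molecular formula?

C7H16OS

Atom tally by fragment:
  CH3 → C:1 H:3
  CH2 → C:1 H:2
  CH2 → C:1 H:2
  CH(OCH3) → C:2 H:4 O:1
  CH2 → C:1 H:2
  CH2SH → C:1 H:3 S:1
Element totals:
  C: 7
  H: 16
  O: 1
  S: 1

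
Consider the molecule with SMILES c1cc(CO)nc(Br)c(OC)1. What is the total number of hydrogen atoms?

8

Atom tally by fragment:
  pyridine ring core → C:5 H:5 N:1
  (− 3 ring H displaced by substituents)
  + CH2OH → C:1 H:3 O:1
  + Br → Br:1
  + OCH3 → C:1 H:3 O:1
Element totals:
  C: 7
  H: 8
  Br: 1
  N: 1
  O: 2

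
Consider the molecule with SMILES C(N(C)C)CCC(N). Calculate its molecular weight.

Atom tally by fragment:
  (CH3)2NCH2 → C:3 H:8 N:1
  CH2 → C:1 H:2
  CH2 → C:1 H:2
  CH2NH2 → C:1 H:4 N:1
Element totals:
  C: 6
  H: 16
  N: 2
Molecular formula: C6H16N2.
  M = 6(12.011) + 16(1.008) + 2(14.007)
    = 72.066 + 16.128 + 28.014 = 116.208

116.21 g/mol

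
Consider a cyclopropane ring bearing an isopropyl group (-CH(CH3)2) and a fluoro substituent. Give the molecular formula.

Atom tally by fragment:
  cyclopropane ring core → C:3 H:6
  (− 2 ring H displaced by substituents)
  + CH(CH3)2 → C:3 H:7
  + F → F:1
Element totals:
  C: 6
  H: 11
  F: 1

C6H11F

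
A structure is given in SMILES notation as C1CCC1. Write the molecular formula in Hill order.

C4H8

Atom tally by fragment:
  cyclobutane ring core → C:4 H:8
Element totals:
  C: 4
  H: 8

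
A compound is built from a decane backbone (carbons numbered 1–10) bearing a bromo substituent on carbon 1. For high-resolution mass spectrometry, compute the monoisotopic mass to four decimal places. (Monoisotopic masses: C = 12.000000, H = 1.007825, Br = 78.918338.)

Atom tally by fragment:
  BrCH2 → C:1 H:2 Br:1
  CH2 → C:1 H:2
  CH2 → C:1 H:2
  CH2 → C:1 H:2
  CH2 → C:1 H:2
  CH2 → C:1 H:2
  CH2 → C:1 H:2
  CH2 → C:1 H:2
  CH2 → C:1 H:2
  CH3 → C:1 H:3
Element totals:
  C: 10
  H: 21
  Br: 1
Molecular formula: C10H21Br.
  M = 10(12.0) + 21(1.007825) + 78.918338
    = 120.000000 + 21.164325 + 78.918338 = 220.082663

220.0827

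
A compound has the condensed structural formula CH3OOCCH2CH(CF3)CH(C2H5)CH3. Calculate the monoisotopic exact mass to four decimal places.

Atom tally by fragment:
  CH3OOCCH2 → C:3 H:5 O:2
  CH(CF3) → C:2 H:1 F:3
  CH(C2H5) → C:3 H:6
  CH3 → C:1 H:3
Element totals:
  C: 9
  H: 15
  F: 3
  O: 2
Molecular formula: C9H15F3O2.
  M = 9(12.0) + 15(1.007825) + 3(18.998403) + 2(15.994915)
    = 108.000000 + 15.117375 + 56.995209 + 31.989830 = 212.102414

212.1024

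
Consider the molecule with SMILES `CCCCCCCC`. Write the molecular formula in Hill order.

C8H18

Atom tally by fragment:
  CH3 → C:1 H:3
  CH2 → C:1 H:2
  CH2 → C:1 H:2
  CH2 → C:1 H:2
  CH2 → C:1 H:2
  CH2 → C:1 H:2
  CH2 → C:1 H:2
  CH3 → C:1 H:3
Element totals:
  C: 8
  H: 18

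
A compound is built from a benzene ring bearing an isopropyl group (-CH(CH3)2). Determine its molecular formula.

Atom tally by fragment:
  benzene ring core → C:6 H:6
  (− 1 ring H displaced by substituents)
  + CH(CH3)2 → C:3 H:7
Element totals:
  C: 9
  H: 12

C9H12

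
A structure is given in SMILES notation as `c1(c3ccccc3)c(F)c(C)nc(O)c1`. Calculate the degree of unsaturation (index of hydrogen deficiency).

8

Atom tally by fragment:
  pyridine ring core → C:5 H:5 N:1
  (− 4 ring H displaced by substituents)
  + C6H5 → C:6 H:5
  + F → F:1
  + CH3 → C:1 H:3
  + OH → O:1 H:1
Element totals:
  C: 12
  H: 10
  F: 1
  N: 1
  O: 1
Molecular formula: C12H10FNO.
DoU = (2C + 2 + N − H − X) / 2 = (2·12 + 2 + 1 − 10 − 1) / 2 = 8.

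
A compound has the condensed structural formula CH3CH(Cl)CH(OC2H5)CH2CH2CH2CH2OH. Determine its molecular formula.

Element totals:
  C: 9
  H: 19
  Cl: 1
  O: 2

C9H19ClO2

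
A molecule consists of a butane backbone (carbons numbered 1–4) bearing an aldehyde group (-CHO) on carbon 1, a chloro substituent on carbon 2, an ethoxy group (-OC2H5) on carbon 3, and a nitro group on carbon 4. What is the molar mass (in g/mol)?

209.63 g/mol

Atom tally by fragment:
  OHCCH2 → C:2 H:3 O:1
  CH(Cl) → C:1 H:1 Cl:1
  CH(OC2H5) → C:3 H:6 O:1
  CH2NO2 → C:1 H:2 N:1 O:2
Element totals:
  C: 7
  H: 12
  Cl: 1
  N: 1
  O: 4
Molecular formula: C7H12ClNO4.
  M = 7(12.011) + 12(1.008) + 35.45 + 14.007 + 4(15.999)
    = 84.077 + 12.096 + 35.450 + 14.007 + 63.996 = 209.626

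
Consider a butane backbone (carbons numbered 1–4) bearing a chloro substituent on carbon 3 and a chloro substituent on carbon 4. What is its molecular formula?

C4H8Cl2

Atom tally by fragment:
  CH3 → C:1 H:3
  CH2 → C:1 H:2
  CH(Cl) → C:1 H:1 Cl:1
  CH2Cl → C:1 H:2 Cl:1
Element totals:
  C: 4
  H: 8
  Cl: 2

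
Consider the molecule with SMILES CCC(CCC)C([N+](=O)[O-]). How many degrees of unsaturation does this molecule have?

Atom tally by fragment:
  CH3 → C:1 H:3
  CH2 → C:1 H:2
  CH(CH2CH2CH3) → C:4 H:8
  CH2NO2 → C:1 H:2 N:1 O:2
Element totals:
  C: 7
  H: 15
  N: 1
  O: 2
Molecular formula: C7H15NO2.
DoU = (2C + 2 + N − H − X) / 2 = (2·7 + 2 + 1 − 15 − 0) / 2 = 1.

1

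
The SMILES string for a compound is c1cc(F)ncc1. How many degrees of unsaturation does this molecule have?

Atom tally by fragment:
  pyridine ring core → C:5 H:5 N:1
  (− 1 ring H displaced by substituents)
  + F → F:1
Element totals:
  C: 5
  H: 4
  F: 1
  N: 1
Molecular formula: C5H4FN.
DoU = (2C + 2 + N − H − X) / 2 = (2·5 + 2 + 1 − 4 − 1) / 2 = 4.

4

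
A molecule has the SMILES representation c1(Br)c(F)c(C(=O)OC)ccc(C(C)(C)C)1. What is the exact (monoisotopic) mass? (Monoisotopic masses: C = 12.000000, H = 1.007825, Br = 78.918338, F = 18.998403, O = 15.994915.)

288.0161

Atom tally by fragment:
  benzene ring core → C:6 H:6
  (− 4 ring H displaced by substituents)
  + Br → Br:1
  + F → F:1
  + COOCH3 → C:2 H:3 O:2
  + C(CH3)3 → C:4 H:9
Element totals:
  C: 12
  H: 14
  Br: 1
  F: 1
  O: 2
Molecular formula: C12H14BrFO2.
  M = 12(12.0) + 14(1.007825) + 78.918338 + 18.998403 + 2(15.994915)
    = 144.000000 + 14.109550 + 78.918338 + 18.998403 + 31.989830 = 288.016121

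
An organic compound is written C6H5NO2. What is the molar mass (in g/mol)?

Atom tally by fragment:
  benzene ring core → C:6 H:6
  (− 1 ring H displaced by substituents)
  + NO2 → N:1 O:2
Element totals:
  C: 6
  H: 5
  N: 1
  O: 2
Molecular formula: C6H5NO2.
  M = 6(12.011) + 5(1.008) + 14.007 + 2(15.999)
    = 72.066 + 5.040 + 14.007 + 31.998 = 123.111

123.11 g/mol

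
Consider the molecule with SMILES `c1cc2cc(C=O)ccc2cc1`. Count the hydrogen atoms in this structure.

8

Atom tally by fragment:
  naphthalene ring system core → C:10 H:8
  (− 1 ring H displaced by substituents)
  + CHO → C:1 H:1 O:1
Element totals:
  C: 11
  H: 8
  O: 1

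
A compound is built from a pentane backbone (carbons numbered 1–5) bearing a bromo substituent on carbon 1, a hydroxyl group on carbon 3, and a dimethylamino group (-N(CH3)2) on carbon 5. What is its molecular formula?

Atom tally by fragment:
  BrCH2 → C:1 H:2 Br:1
  CH2 → C:1 H:2
  CH(OH) → C:1 H:2 O:1
  CH2 → C:1 H:2
  CH2N(CH3)2 → C:3 H:8 N:1
Element totals:
  C: 7
  H: 16
  Br: 1
  N: 1
  O: 1

C7H16BrNO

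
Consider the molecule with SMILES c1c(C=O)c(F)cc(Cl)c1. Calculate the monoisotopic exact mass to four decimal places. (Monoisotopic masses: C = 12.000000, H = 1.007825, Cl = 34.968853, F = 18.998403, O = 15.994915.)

Atom tally by fragment:
  benzene ring core → C:6 H:6
  (− 3 ring H displaced by substituents)
  + CHO → C:1 H:1 O:1
  + F → F:1
  + Cl → Cl:1
Element totals:
  C: 7
  H: 4
  Cl: 1
  F: 1
  O: 1
Molecular formula: C7H4ClFO.
  M = 7(12.0) + 4(1.007825) + 34.968853 + 18.998403 + 15.994915
    = 84.000000 + 4.031300 + 34.968853 + 18.998403 + 15.994915 = 157.993471

157.9935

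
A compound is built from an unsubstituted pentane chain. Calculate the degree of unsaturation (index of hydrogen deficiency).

0

Atom tally by fragment:
  CH3 → C:1 H:3
  CH2 → C:1 H:2
  CH2 → C:1 H:2
  CH2 → C:1 H:2
  CH3 → C:1 H:3
Element totals:
  C: 5
  H: 12
Molecular formula: C5H12.
DoU = (2C + 2 + N − H − X) / 2 = (2·5 + 2 + 0 − 12 − 0) / 2 = 0.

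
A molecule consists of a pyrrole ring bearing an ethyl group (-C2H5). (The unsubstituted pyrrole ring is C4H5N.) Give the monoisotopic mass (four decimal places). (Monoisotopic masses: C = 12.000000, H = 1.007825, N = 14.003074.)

Atom tally by fragment:
  pyrrole ring core → C:4 H:5 N:1
  (− 1 ring H displaced by substituents)
  + C2H5 → C:2 H:5
Element totals:
  C: 6
  H: 9
  N: 1
Molecular formula: C6H9N.
  M = 6(12.0) + 9(1.007825) + 14.003074
    = 72.000000 + 9.070425 + 14.003074 = 95.073499

95.0735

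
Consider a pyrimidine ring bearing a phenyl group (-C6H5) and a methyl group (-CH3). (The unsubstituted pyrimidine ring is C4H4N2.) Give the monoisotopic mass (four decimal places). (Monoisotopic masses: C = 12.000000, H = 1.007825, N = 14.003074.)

Atom tally by fragment:
  pyrimidine ring core → C:4 H:4 N:2
  (− 2 ring H displaced by substituents)
  + C6H5 → C:6 H:5
  + CH3 → C:1 H:3
Element totals:
  C: 11
  H: 10
  N: 2
Molecular formula: C11H10N2.
  M = 11(12.0) + 10(1.007825) + 2(14.003074)
    = 132.000000 + 10.078250 + 28.006148 = 170.084398

170.0844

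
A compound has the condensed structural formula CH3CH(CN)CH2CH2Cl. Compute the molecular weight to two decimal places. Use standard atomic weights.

Element totals:
  C: 5
  H: 8
  Cl: 1
  N: 1
Molecular formula: C5H8ClN.
  M = 5(12.011) + 8(1.008) + 35.45 + 14.007
    = 60.055 + 8.064 + 35.450 + 14.007 = 117.576

117.58 g/mol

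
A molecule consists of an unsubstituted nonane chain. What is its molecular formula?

Atom tally by fragment:
  CH3 → C:1 H:3
  CH2 → C:1 H:2
  CH2 → C:1 H:2
  CH2 → C:1 H:2
  CH2 → C:1 H:2
  CH2 → C:1 H:2
  CH2 → C:1 H:2
  CH2 → C:1 H:2
  CH3 → C:1 H:3
Element totals:
  C: 9
  H: 20

C9H20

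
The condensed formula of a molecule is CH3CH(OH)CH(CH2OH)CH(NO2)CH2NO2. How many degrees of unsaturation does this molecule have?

Element totals:
  C: 6
  H: 12
  N: 2
  O: 6
Molecular formula: C6H12N2O6.
DoU = (2C + 2 + N − H − X) / 2 = (2·6 + 2 + 2 − 12 − 0) / 2 = 2.

2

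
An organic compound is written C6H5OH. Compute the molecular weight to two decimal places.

Element totals:
  C: 6
  H: 6
  O: 1
Molecular formula: C6H6O.
  M = 6(12.011) + 6(1.008) + 15.999
    = 72.066 + 6.048 + 15.999 = 94.113

94.11 g/mol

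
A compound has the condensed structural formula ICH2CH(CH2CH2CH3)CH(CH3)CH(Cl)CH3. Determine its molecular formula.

Atom tally by fragment:
  ICH2 → C:1 H:2 I:1
  CH(CH2CH2CH3) → C:4 H:8
  CH(CH3) → C:2 H:4
  CH(Cl) → C:1 H:1 Cl:1
  CH3 → C:1 H:3
Element totals:
  C: 9
  H: 18
  Cl: 1
  I: 1

C9H18ClI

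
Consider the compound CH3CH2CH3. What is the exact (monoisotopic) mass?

44.0626

Atom tally by fragment:
  CH3 → C:1 H:3
  CH2 → C:1 H:2
  CH3 → C:1 H:3
Element totals:
  C: 3
  H: 8
Molecular formula: C3H8.
  M = 3(12.0) + 8(1.007825)
    = 36.000000 + 8.062600 = 44.062600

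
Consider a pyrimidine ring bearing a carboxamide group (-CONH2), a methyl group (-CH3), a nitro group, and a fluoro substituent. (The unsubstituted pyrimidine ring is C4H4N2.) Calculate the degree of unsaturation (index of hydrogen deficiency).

Atom tally by fragment:
  pyrimidine ring core → C:4 H:4 N:2
  (− 4 ring H displaced by substituents)
  + CONH2 → C:1 H:2 O:1 N:1
  + CH3 → C:1 H:3
  + NO2 → N:1 O:2
  + F → F:1
Element totals:
  C: 6
  H: 5
  F: 1
  N: 4
  O: 3
Molecular formula: C6H5FN4O3.
DoU = (2C + 2 + N − H − X) / 2 = (2·6 + 2 + 4 − 5 − 1) / 2 = 6.

6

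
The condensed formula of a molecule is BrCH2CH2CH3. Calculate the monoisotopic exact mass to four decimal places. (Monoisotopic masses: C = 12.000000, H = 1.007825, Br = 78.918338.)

121.9731

Atom tally by fragment:
  BrCH2 → C:1 H:2 Br:1
  CH2 → C:1 H:2
  CH3 → C:1 H:3
Element totals:
  C: 3
  H: 7
  Br: 1
Molecular formula: C3H7Br.
  M = 3(12.0) + 7(1.007825) + 78.918338
    = 36.000000 + 7.054775 + 78.918338 = 121.973113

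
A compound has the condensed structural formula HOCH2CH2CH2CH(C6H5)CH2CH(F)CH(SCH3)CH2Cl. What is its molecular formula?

Element totals:
  C: 15
  H: 22
  Cl: 1
  F: 1
  O: 1
  S: 1

C15H22ClFOS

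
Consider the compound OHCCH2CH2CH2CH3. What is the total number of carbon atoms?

Element totals:
  C: 5
  H: 10
  O: 1

5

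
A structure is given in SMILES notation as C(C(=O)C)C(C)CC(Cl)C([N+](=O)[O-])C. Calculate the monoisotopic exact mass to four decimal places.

Atom tally by fragment:
  CH3COCH2 → C:3 H:5 O:1
  CH(CH3) → C:2 H:4
  CH2 → C:1 H:2
  CH(Cl) → C:1 H:1 Cl:1
  CH(NO2) → C:1 H:1 N:1 O:2
  CH3 → C:1 H:3
Element totals:
  C: 9
  H: 16
  Cl: 1
  N: 1
  O: 3
Molecular formula: C9H16ClNO3.
  M = 9(12.0) + 16(1.007825) + 34.968853 + 14.003074 + 3(15.994915)
    = 108.000000 + 16.125200 + 34.968853 + 14.003074 + 47.984745 = 221.081872

221.0819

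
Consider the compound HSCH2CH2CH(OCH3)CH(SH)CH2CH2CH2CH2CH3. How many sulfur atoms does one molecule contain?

2

Atom tally by fragment:
  HSCH2 → C:1 H:3 S:1
  CH2 → C:1 H:2
  CH(OCH3) → C:2 H:4 O:1
  CH(SH) → C:1 H:2 S:1
  CH2 → C:1 H:2
  CH2 → C:1 H:2
  CH2 → C:1 H:2
  CH2 → C:1 H:2
  CH3 → C:1 H:3
Element totals:
  C: 10
  H: 22
  O: 1
  S: 2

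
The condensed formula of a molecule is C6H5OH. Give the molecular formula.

C6H6O

Atom tally by fragment:
  benzene ring core → C:6 H:6
  (− 1 ring H displaced by substituents)
  + OH → O:1 H:1
Element totals:
  C: 6
  H: 6
  O: 1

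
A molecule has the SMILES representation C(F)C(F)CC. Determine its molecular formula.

Atom tally by fragment:
  FCH2 → C:1 H:2 F:1
  CH(F) → C:1 H:1 F:1
  CH2 → C:1 H:2
  CH3 → C:1 H:3
Element totals:
  C: 4
  H: 8
  F: 2

C4H8F2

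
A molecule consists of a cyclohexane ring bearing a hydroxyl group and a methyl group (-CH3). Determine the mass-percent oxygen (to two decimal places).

14.01%

Atom tally by fragment:
  cyclohexane ring core → C:6 H:12
  (− 2 ring H displaced by substituents)
  + OH → O:1 H:1
  + CH3 → C:1 H:3
Element totals:
  C: 7
  H: 14
  O: 1
Molecular formula: C7H14O.
Molar mass = 114.188 g/mol.
Mass from O: 1 × 15.999 = 15.999 g/mol.
%O = 15.999 / 114.188 × 100 = 14.01%.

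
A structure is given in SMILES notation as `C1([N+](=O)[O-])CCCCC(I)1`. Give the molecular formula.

C6H10INO2

Atom tally by fragment:
  cyclohexane ring core → C:6 H:12
  (− 2 ring H displaced by substituents)
  + NO2 → N:1 O:2
  + I → I:1
Element totals:
  C: 6
  H: 10
  I: 1
  N: 1
  O: 2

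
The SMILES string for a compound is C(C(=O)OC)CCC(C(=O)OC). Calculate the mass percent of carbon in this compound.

Atom tally by fragment:
  CH3OOCCH2 → C:3 H:5 O:2
  CH2 → C:1 H:2
  CH2 → C:1 H:2
  CH2COOCH3 → C:3 H:5 O:2
Element totals:
  C: 8
  H: 14
  O: 4
Molecular formula: C8H14O4.
Molar mass = 174.196 g/mol.
Mass from C: 8 × 12.011 = 96.088 g/mol.
%C = 96.088 / 174.196 × 100 = 55.16%.

55.16%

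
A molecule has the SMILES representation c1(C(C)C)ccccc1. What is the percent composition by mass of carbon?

Atom tally by fragment:
  benzene ring core → C:6 H:6
  (− 1 ring H displaced by substituents)
  + CH(CH3)2 → C:3 H:7
Element totals:
  C: 9
  H: 12
Molecular formula: C9H12.
Molar mass = 120.195 g/mol.
Mass from C: 9 × 12.011 = 108.099 g/mol.
%C = 108.099 / 120.195 × 100 = 89.94%.

89.94%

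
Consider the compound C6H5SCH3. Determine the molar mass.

Atom tally by fragment:
  benzene ring core → C:6 H:6
  (− 1 ring H displaced by substituents)
  + SCH3 → C:1 H:3 S:1
Element totals:
  C: 7
  H: 8
  S: 1
Molecular formula: C7H8S.
  M = 7(12.011) + 8(1.008) + 32.06
    = 84.077 + 8.064 + 32.060 = 124.201

124.20 g/mol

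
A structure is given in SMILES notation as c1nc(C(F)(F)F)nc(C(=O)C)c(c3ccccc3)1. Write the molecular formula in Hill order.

C13H9F3N2O

Atom tally by fragment:
  pyrimidine ring core → C:4 H:4 N:2
  (− 3 ring H displaced by substituents)
  + CF3 → C:1 F:3
  + COCH3 → C:2 H:3 O:1
  + C6H5 → C:6 H:5
Element totals:
  C: 13
  H: 9
  F: 3
  N: 2
  O: 1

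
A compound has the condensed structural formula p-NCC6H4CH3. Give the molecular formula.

Atom tally by fragment:
  benzene ring core → C:6 H:6
  (− 2 ring H displaced by substituents)
  + CN → C:1 N:1
  + CH3 → C:1 H:3
Element totals:
  C: 8
  H: 7
  N: 1

C8H7N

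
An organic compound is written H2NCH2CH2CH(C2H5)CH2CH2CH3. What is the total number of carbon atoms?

8

Atom tally by fragment:
  H2NCH2 → C:1 H:4 N:1
  CH2 → C:1 H:2
  CH(C2H5) → C:3 H:6
  CH2 → C:1 H:2
  CH2 → C:1 H:2
  CH3 → C:1 H:3
Element totals:
  C: 8
  H: 19
  N: 1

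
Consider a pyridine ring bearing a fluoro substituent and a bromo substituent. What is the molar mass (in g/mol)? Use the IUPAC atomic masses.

175.99 g/mol

Atom tally by fragment:
  pyridine ring core → C:5 H:5 N:1
  (− 2 ring H displaced by substituents)
  + F → F:1
  + Br → Br:1
Element totals:
  C: 5
  H: 3
  Br: 1
  F: 1
  N: 1
Molecular formula: C5H3BrFN.
  M = 5(12.011) + 3(1.008) + 79.904 + 18.998 + 14.007
    = 60.055 + 3.024 + 79.904 + 18.998 + 14.007 = 175.988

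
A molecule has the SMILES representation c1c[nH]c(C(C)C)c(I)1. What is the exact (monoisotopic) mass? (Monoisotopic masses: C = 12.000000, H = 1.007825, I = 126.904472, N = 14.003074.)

234.9858

Atom tally by fragment:
  pyrrole ring core → C:4 H:5 N:1
  (− 2 ring H displaced by substituents)
  + CH(CH3)2 → C:3 H:7
  + I → I:1
Element totals:
  C: 7
  H: 10
  I: 1
  N: 1
Molecular formula: C7H10IN.
  M = 7(12.0) + 10(1.007825) + 126.904472 + 14.003074
    = 84.000000 + 10.078250 + 126.904472 + 14.003074 = 234.985796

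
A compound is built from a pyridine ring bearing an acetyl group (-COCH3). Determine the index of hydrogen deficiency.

5

Atom tally by fragment:
  pyridine ring core → C:5 H:5 N:1
  (− 1 ring H displaced by substituents)
  + COCH3 → C:2 H:3 O:1
Element totals:
  C: 7
  H: 7
  N: 1
  O: 1
Molecular formula: C7H7NO.
DoU = (2C + 2 + N − H − X) / 2 = (2·7 + 2 + 1 − 7 − 0) / 2 = 5.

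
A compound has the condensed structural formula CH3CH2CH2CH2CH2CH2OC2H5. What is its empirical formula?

C8H18O

Atom tally by fragment:
  CH3 → C:1 H:3
  CH2 → C:1 H:2
  CH2 → C:1 H:2
  CH2 → C:1 H:2
  CH2 → C:1 H:2
  CH2OC2H5 → C:3 H:7 O:1
Element totals:
  C: 8
  H: 18
  O: 1
Molecular formula: C8H18O.
gcd of subscripts (8, 18, 1) = 1, so the empirical formula equals the molecular formula.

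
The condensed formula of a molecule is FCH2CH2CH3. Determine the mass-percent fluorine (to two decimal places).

30.60%

Element totals:
  C: 3
  H: 7
  F: 1
Molecular formula: C3H7F.
Molar mass = 62.087 g/mol.
Mass from F: 1 × 18.998 = 18.998 g/mol.
%F = 18.998 / 62.087 × 100 = 30.60%.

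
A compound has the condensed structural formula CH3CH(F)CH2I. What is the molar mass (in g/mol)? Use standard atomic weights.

Atom tally by fragment:
  CH3 → C:1 H:3
  CH(F) → C:1 H:1 F:1
  CH2I → C:1 H:2 I:1
Element totals:
  C: 3
  H: 6
  F: 1
  I: 1
Molecular formula: C3H6FI.
  M = 3(12.011) + 6(1.008) + 18.998 + 126.904
    = 36.033 + 6.048 + 18.998 + 126.904 = 187.983

187.98 g/mol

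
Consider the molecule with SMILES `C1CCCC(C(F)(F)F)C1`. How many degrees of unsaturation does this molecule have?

Atom tally by fragment:
  cyclohexane ring core → C:6 H:12
  (− 1 ring H displaced by substituents)
  + CF3 → C:1 F:3
Element totals:
  C: 7
  H: 11
  F: 3
Molecular formula: C7H11F3.
DoU = (2C + 2 + N − H − X) / 2 = (2·7 + 2 + 0 − 11 − 3) / 2 = 1.

1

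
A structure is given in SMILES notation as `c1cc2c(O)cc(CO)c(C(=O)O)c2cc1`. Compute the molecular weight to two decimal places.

Atom tally by fragment:
  naphthalene ring system core → C:10 H:8
  (− 3 ring H displaced by substituents)
  + OH → O:1 H:1
  + CH2OH → C:1 H:3 O:1
  + COOH → C:1 H:1 O:2
Element totals:
  C: 12
  H: 10
  O: 4
Molecular formula: C12H10O4.
  M = 12(12.011) + 10(1.008) + 4(15.999)
    = 144.132 + 10.080 + 63.996 = 218.208

218.21 g/mol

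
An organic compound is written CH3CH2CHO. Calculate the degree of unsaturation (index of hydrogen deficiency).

1

Element totals:
  C: 3
  H: 6
  O: 1
Molecular formula: C3H6O.
DoU = (2C + 2 + N − H − X) / 2 = (2·3 + 2 + 0 − 6 − 0) / 2 = 1.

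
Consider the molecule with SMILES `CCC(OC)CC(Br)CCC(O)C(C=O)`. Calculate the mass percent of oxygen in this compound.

Atom tally by fragment:
  CH3 → C:1 H:3
  CH2 → C:1 H:2
  CH(OCH3) → C:2 H:4 O:1
  CH2 → C:1 H:2
  CH(Br) → C:1 H:1 Br:1
  CH2 → C:1 H:2
  CH2 → C:1 H:2
  CH(OH) → C:1 H:2 O:1
  CH2CHO → C:2 H:3 O:1
Element totals:
  C: 11
  H: 21
  Br: 1
  O: 3
Molecular formula: C11H21BrO3.
Molar mass = 281.190 g/mol.
Mass from O: 3 × 15.999 = 47.997 g/mol.
%O = 47.997 / 281.190 × 100 = 17.07%.

17.07%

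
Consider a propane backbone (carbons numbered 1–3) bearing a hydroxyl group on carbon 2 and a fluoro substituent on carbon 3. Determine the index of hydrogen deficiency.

Atom tally by fragment:
  CH3 → C:1 H:3
  CH(OH) → C:1 H:2 O:1
  CH2F → C:1 H:2 F:1
Element totals:
  C: 3
  H: 7
  F: 1
  O: 1
Molecular formula: C3H7FO.
DoU = (2C + 2 + N − H − X) / 2 = (2·3 + 2 + 0 − 7 − 1) / 2 = 0.

0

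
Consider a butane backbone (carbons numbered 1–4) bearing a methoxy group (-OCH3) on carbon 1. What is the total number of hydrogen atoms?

Atom tally by fragment:
  CH3OCH2 → C:2 H:5 O:1
  CH2 → C:1 H:2
  CH2 → C:1 H:2
  CH3 → C:1 H:3
Element totals:
  C: 5
  H: 12
  O: 1

12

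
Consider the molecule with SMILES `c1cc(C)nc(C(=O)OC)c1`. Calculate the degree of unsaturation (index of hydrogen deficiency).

Atom tally by fragment:
  pyridine ring core → C:5 H:5 N:1
  (− 2 ring H displaced by substituents)
  + CH3 → C:1 H:3
  + COOCH3 → C:2 H:3 O:2
Element totals:
  C: 8
  H: 9
  N: 1
  O: 2
Molecular formula: C8H9NO2.
DoU = (2C + 2 + N − H − X) / 2 = (2·8 + 2 + 1 − 9 − 0) / 2 = 5.

5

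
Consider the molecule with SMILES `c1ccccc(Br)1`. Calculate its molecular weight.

Atom tally by fragment:
  benzene ring core → C:6 H:6
  (− 1 ring H displaced by substituents)
  + Br → Br:1
Element totals:
  C: 6
  H: 5
  Br: 1
Molecular formula: C6H5Br.
  M = 6(12.011) + 5(1.008) + 79.904
    = 72.066 + 5.040 + 79.904 = 157.010

157.01 g/mol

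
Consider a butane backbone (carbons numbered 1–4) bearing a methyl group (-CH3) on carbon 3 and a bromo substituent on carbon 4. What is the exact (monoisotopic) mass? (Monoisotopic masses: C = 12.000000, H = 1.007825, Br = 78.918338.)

Atom tally by fragment:
  CH3 → C:1 H:3
  CH2 → C:1 H:2
  CH(CH3) → C:2 H:4
  CH2Br → C:1 H:2 Br:1
Element totals:
  C: 5
  H: 11
  Br: 1
Molecular formula: C5H11Br.
  M = 5(12.0) + 11(1.007825) + 78.918338
    = 60.000000 + 11.086075 + 78.918338 = 150.004413

150.0044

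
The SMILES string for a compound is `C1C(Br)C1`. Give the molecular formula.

Atom tally by fragment:
  cyclopropane ring core → C:3 H:6
  (− 1 ring H displaced by substituents)
  + Br → Br:1
Element totals:
  C: 3
  H: 5
  Br: 1

C3H5Br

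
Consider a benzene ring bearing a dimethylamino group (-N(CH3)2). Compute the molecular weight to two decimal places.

Atom tally by fragment:
  benzene ring core → C:6 H:6
  (− 1 ring H displaced by substituents)
  + N(CH3)2 → N:1 C:2 H:6
Element totals:
  C: 8
  H: 11
  N: 1
Molecular formula: C8H11N.
  M = 8(12.011) + 11(1.008) + 14.007
    = 96.088 + 11.088 + 14.007 = 121.183

121.18 g/mol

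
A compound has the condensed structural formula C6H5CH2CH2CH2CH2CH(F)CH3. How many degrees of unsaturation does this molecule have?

4

Atom tally by fragment:
  C6H5CH2 → C:7 H:7
  CH2 → C:1 H:2
  CH2 → C:1 H:2
  CH2 → C:1 H:2
  CH(F) → C:1 H:1 F:1
  CH3 → C:1 H:3
Element totals:
  C: 12
  H: 17
  F: 1
Molecular formula: C12H17F.
DoU = (2C + 2 + N − H − X) / 2 = (2·12 + 2 + 0 − 17 − 1) / 2 = 4.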